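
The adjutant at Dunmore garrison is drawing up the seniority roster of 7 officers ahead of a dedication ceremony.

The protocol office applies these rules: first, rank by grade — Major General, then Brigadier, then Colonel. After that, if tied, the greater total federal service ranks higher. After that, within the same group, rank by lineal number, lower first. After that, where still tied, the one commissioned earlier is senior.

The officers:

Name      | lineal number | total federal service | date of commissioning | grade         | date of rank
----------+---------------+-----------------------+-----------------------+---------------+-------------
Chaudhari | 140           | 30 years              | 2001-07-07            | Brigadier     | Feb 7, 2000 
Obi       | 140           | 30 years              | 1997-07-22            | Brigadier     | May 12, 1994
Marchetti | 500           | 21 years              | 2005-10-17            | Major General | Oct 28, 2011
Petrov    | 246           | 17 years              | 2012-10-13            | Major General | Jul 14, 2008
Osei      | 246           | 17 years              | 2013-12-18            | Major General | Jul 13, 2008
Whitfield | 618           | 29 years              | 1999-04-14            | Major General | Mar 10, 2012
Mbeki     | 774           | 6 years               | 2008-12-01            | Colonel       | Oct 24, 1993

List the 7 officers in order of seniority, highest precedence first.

By grade: Whitfield, Marchetti, Petrov and Osei (Major General); then Obi and Chaudhari (Brigadier); then Mbeki (Colonel).
Among Whitfield, Marchetti, Petrov and Osei, by total federal service (higher first): Whitfield (29 years) before Marchetti (21 years) before Petrov and Osei (17 years).
Petrov and Osei both have lineal number 246, so the next rule applies.
Among Petrov and Osei, by date of commissioning (earlier first): Petrov (2012-10-13) before Osei (2013-12-18).
Obi and Chaudhari both have total federal service 30 years, so the next rule applies.
Obi and Chaudhari both have lineal number 140, so the next rule applies.
Among Obi and Chaudhari, by date of commissioning (earlier first): Obi (1997-07-22) before Chaudhari (2001-07-07).
Full order: Whitfield, Marchetti, Petrov, Osei, Obi, Chaudhari, Mbeki.

Whitfield, Marchetti, Petrov, Osei, Obi, Chaudhari, Mbeki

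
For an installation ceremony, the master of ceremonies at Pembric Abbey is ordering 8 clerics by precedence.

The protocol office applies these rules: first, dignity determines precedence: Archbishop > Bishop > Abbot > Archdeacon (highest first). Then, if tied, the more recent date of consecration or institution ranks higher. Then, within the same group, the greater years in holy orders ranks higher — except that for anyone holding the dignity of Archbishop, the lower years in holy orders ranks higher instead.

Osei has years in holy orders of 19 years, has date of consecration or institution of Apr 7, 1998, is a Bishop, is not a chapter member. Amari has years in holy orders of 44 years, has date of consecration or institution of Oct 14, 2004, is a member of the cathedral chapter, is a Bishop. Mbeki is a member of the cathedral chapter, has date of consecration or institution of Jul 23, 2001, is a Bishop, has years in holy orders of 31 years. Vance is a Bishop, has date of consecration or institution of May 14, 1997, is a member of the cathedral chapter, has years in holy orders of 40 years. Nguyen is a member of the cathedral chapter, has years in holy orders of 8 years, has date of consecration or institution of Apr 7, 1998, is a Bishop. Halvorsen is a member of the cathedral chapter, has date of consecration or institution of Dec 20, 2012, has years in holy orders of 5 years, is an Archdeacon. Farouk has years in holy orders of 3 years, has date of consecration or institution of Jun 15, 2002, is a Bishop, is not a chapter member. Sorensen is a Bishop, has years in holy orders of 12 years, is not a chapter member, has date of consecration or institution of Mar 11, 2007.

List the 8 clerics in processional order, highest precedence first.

Sorensen, Amari, Farouk, Mbeki, Osei, Nguyen, Vance, Halvorsen

By dignity: Sorensen, Amari, Farouk, Mbeki, Osei, Nguyen and Vance (Bishop); then Halvorsen (Archdeacon).
Among Sorensen, Amari, Farouk, Mbeki, Osei, Nguyen and Vance, by date of consecration or institution (later first): Sorensen (Mar 11, 2007) before Amari (Oct 14, 2004) before Farouk (Jun 15, 2002) before Mbeki (Jul 23, 2001) before Osei and Nguyen (Apr 7, 1998) before Vance (May 14, 1997).
Among Osei and Nguyen, by years in holy orders (higher first): Osei (19 years) before Nguyen (8 years).
Full order: Sorensen, Amari, Farouk, Mbeki, Osei, Nguyen, Vance, Halvorsen.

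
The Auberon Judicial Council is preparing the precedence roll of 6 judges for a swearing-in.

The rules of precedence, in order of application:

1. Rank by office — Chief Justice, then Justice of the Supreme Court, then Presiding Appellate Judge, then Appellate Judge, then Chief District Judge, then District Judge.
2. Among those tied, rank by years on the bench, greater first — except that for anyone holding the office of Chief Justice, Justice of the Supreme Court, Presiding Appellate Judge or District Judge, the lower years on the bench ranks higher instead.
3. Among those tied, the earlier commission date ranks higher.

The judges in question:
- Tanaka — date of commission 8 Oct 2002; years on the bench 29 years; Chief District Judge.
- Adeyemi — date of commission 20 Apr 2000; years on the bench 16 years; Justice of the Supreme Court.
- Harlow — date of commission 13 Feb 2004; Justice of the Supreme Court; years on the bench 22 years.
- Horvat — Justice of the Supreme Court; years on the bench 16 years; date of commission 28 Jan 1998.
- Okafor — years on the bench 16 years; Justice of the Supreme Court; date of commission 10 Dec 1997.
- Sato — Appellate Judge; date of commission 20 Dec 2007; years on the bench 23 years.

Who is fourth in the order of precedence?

Harlow

By office: Okafor, Horvat, Adeyemi and Harlow (Justice of the Supreme Court); then Sato (Appellate Judge); then Tanaka (Chief District Judge).
Among Okafor, Horvat, Adeyemi and Harlow, by years on the bench (lower first) (reversed rule for this group): Okafor, Horvat and Adeyemi (16 years) before Harlow (22 years).
Among Okafor, Horvat and Adeyemi, by date of commission (earlier first): Okafor (10 Dec 1997) before Horvat (28 Jan 1998) before Adeyemi (20 Apr 2000).
Order: Okafor, Horvat, Adeyemi, Harlow, Sato, Tanaka.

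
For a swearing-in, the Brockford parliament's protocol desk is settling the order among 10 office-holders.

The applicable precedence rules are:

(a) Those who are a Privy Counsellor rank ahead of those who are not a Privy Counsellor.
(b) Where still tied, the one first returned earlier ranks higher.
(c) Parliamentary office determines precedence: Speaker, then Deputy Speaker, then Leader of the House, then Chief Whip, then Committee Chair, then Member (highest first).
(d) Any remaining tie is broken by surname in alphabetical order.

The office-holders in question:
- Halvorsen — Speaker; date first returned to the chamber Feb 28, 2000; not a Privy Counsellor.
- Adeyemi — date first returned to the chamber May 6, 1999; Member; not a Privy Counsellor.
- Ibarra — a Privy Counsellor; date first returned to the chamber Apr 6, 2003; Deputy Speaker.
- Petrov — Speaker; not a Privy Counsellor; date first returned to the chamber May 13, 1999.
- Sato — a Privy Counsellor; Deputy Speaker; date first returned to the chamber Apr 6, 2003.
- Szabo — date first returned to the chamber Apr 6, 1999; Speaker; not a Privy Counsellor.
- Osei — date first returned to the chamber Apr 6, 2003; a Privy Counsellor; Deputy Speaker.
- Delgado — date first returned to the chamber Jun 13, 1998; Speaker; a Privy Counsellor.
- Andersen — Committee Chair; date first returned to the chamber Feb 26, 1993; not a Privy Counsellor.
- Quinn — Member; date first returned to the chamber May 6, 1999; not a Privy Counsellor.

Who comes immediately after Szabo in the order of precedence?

By the first rule: Delgado, Ibarra, Osei and Sato (each a Privy Counsellor); then Andersen, Szabo, Adeyemi, Quinn, Petrov and Halvorsen (each not a Privy Counsellor).
Among Delgado, Ibarra, Osei and Sato, by date first returned to the chamber (earlier first): Delgado (Jun 13, 1998) before Ibarra, Osei and Sato (Apr 6, 2003).
Ibarra, Osei and Sato are each Deputy Speaker, so the next rule applies.
Among Ibarra, Osei and Sato, alphabetically by surname: Ibarra before Osei before Sato.
Among Andersen, Szabo, Adeyemi, Quinn, Petrov and Halvorsen, by date first returned to the chamber (earlier first): Andersen (Feb 26, 1993) before Szabo (Apr 6, 1999) before Adeyemi and Quinn (May 6, 1999) before Petrov (May 13, 1999) before Halvorsen (Feb 28, 2000).
Adeyemi and Quinn are each Member, so the next rule applies.
Among Adeyemi and Quinn, alphabetically by surname: Adeyemi before Quinn.
Order: Delgado, Ibarra, Osei, Sato, Andersen, Szabo, Adeyemi, Quinn, Petrov, Halvorsen.

Adeyemi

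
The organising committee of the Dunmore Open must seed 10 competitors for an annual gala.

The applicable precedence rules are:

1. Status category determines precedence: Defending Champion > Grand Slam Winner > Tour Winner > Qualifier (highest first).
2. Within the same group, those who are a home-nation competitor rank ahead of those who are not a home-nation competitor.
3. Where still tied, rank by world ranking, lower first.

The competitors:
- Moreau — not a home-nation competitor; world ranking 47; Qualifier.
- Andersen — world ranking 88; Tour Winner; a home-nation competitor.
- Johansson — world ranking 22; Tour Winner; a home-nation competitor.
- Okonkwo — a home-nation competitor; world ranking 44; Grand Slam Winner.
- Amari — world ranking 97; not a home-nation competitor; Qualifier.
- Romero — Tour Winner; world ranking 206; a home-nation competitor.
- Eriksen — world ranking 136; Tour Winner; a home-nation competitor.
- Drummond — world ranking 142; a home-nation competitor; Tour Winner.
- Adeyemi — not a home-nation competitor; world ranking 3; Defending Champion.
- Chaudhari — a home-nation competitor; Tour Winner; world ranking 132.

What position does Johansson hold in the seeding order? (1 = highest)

3

By status category: Adeyemi (Defending Champion); then Okonkwo (Grand Slam Winner); then Johansson, Andersen, Chaudhari, Eriksen, Drummond and Romero (Tour Winner); then Moreau and Amari (Qualifier).
Johansson, Andersen, Chaudhari, Eriksen, Drummond and Romero are each a home-nation competitor, so the next rule applies.
Among Johansson, Andersen, Chaudhari, Eriksen, Drummond and Romero, by world ranking (lower first): Johansson (22) before Andersen (88) before Chaudhari (132) before Eriksen (136) before Drummond (142) before Romero (206).
Moreau and Amari are each not a home-nation competitor, so the next rule applies.
Among Moreau and Amari, by world ranking (lower first): Moreau (47) before Amari (97).
Order: Adeyemi, Okonkwo, Johansson, Andersen, Chaudhari, Eriksen, Drummond, Romero, Moreau, Amari. So position 3.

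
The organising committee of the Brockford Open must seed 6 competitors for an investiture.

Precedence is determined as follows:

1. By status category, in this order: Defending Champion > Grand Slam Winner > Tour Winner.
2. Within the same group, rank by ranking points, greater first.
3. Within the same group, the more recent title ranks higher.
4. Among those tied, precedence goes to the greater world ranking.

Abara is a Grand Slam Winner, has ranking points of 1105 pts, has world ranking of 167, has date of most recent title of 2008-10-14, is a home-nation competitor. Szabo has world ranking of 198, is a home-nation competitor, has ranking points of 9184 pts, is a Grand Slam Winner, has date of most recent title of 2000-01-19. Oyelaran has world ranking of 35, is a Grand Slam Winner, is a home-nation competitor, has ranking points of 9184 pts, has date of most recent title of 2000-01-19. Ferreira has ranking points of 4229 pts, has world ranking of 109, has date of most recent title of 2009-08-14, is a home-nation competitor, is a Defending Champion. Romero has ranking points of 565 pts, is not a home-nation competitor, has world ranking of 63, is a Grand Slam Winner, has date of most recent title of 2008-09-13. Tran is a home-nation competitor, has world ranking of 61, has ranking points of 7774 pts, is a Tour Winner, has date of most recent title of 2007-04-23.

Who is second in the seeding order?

By status category: Ferreira (Defending Champion); then Szabo, Oyelaran, Abara and Romero (Grand Slam Winner); then Tran (Tour Winner).
Among Szabo, Oyelaran, Abara and Romero, by ranking points (higher first): Szabo and Oyelaran (9184 pts) before Abara (1105 pts) before Romero (565 pts).
Szabo and Oyelaran both have date of most recent title 2000-01-19, so the next rule applies.
Among Szabo and Oyelaran, by world ranking (higher first): Szabo (198) before Oyelaran (35).
Order: Ferreira, Szabo, Oyelaran, Abara, Romero, Tran.

Szabo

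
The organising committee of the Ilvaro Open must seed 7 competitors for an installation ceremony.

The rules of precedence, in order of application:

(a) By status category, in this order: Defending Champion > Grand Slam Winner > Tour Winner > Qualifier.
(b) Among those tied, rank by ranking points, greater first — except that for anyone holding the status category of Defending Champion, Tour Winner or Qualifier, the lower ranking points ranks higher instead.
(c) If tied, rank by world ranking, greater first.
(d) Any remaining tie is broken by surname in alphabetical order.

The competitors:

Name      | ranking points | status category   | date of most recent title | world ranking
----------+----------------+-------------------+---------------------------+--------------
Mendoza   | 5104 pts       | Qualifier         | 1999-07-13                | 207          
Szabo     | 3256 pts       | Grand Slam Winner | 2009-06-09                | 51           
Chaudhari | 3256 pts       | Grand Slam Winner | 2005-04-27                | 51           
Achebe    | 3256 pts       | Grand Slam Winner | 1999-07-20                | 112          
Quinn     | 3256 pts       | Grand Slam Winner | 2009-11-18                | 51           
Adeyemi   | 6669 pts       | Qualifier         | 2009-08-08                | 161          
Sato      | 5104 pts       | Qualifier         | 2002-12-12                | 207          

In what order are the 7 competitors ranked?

Achebe, Chaudhari, Quinn, Szabo, Mendoza, Sato, Adeyemi

By status category: Achebe, Chaudhari, Quinn and Szabo (Grand Slam Winner); then Mendoza, Sato and Adeyemi (Qualifier).
Achebe, Chaudhari, Quinn and Szabo all have ranking points 3256 pts, so the next rule applies.
Among Achebe, Chaudhari, Quinn and Szabo, by world ranking (higher first): Achebe (112) before Chaudhari, Quinn and Szabo (51).
Among Chaudhari, Quinn and Szabo, alphabetically by surname: Chaudhari before Quinn before Szabo.
Among Mendoza, Sato and Adeyemi, by ranking points (lower first) (reversed rule for this group): Mendoza and Sato (5104 pts) before Adeyemi (6669 pts).
Mendoza and Sato both have world ranking 207, so the next rule applies.
Among Mendoza and Sato, alphabetically by surname: Mendoza before Sato.
Full order: Achebe, Chaudhari, Quinn, Szabo, Mendoza, Sato, Adeyemi.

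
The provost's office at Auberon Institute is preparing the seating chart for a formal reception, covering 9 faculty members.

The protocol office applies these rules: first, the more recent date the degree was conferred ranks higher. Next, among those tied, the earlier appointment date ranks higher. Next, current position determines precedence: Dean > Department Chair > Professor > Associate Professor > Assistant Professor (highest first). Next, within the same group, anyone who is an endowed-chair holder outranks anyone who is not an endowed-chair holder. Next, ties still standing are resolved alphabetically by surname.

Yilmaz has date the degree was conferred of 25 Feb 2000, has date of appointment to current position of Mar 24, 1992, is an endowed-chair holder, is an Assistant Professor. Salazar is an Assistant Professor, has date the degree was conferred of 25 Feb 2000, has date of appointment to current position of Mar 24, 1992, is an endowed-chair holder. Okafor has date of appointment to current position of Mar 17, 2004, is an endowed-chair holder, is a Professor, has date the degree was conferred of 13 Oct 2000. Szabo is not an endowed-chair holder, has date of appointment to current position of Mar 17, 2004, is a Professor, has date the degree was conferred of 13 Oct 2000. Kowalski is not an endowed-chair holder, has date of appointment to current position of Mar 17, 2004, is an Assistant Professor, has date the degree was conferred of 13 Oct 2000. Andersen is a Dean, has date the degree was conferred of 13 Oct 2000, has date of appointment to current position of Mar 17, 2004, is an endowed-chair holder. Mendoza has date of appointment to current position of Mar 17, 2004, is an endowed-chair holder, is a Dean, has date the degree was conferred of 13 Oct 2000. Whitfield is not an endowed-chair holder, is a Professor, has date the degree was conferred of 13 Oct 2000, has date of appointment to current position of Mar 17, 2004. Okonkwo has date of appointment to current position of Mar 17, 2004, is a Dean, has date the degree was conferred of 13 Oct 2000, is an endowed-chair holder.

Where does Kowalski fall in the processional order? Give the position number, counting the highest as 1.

By date the degree was conferred (later first): Andersen, Mendoza, Okonkwo, Okafor, Szabo, Whitfield and Kowalski (each 13 Oct 2000); then Salazar and Yilmaz (both 25 Feb 2000).
Andersen, Mendoza, Okonkwo, Okafor, Szabo, Whitfield and Kowalski all have date of appointment to current position Mar 17, 2004, so the next rule applies.
Among Andersen, Mendoza, Okonkwo, Okafor, Szabo, Whitfield and Kowalski, by current position: Andersen, Mendoza and Okonkwo (Dean) before Okafor, Szabo and Whitfield (Professor) before Kowalski (Assistant Professor).
Andersen, Mendoza and Okonkwo are each an endowed-chair holder, so the next rule applies.
Among Andersen, Mendoza and Okonkwo, alphabetically by surname: Andersen before Mendoza before Okonkwo.
Among Okafor, Szabo and Whitfield, an endowed-chair holder before not an endowed-chair holder: Okafor (an endowed-chair holder) before Szabo and Whitfield (not an endowed-chair holder).
Among Szabo and Whitfield, alphabetically by surname: Szabo before Whitfield.
Salazar and Yilmaz both have date of appointment to current position Mar 24, 1992, so the next rule applies.
Salazar and Yilmaz are each Assistant Professor, so the next rule applies.
Salazar and Yilmaz are each an endowed-chair holder, so the next rule applies.
Among Salazar and Yilmaz, alphabetically by surname: Salazar before Yilmaz.
Order: Andersen, Mendoza, Okonkwo, Okafor, Szabo, Whitfield, Kowalski, Salazar, Yilmaz. So position 7.

7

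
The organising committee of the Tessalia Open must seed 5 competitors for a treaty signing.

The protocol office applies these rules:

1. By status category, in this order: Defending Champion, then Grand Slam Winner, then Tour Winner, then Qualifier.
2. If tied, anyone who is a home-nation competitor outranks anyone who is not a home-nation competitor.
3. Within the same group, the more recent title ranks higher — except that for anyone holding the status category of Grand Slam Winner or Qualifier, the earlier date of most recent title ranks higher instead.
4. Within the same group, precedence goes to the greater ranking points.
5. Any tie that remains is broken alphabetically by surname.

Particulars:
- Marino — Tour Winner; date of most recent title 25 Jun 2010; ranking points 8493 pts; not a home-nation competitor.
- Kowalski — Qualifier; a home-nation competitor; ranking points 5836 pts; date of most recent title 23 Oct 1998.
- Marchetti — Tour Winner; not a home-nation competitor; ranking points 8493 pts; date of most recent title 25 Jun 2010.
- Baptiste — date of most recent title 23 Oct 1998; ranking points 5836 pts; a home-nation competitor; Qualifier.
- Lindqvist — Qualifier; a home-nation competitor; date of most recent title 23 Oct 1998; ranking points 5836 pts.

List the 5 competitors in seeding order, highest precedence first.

By status category: Marchetti and Marino (Tour Winner); then Baptiste, Kowalski and Lindqvist (Qualifier).
Marchetti and Marino are each not a home-nation competitor, so the next rule applies.
Marchetti and Marino both have date of most recent title 25 Jun 2010, so the next rule applies.
Marchetti and Marino both have ranking points 8493 pts, so the next rule applies.
Among Marchetti and Marino, alphabetically by surname: Marchetti before Marino.
Baptiste, Kowalski and Lindqvist are each a home-nation competitor, so the next rule applies.
Baptiste, Kowalski and Lindqvist all have date of most recent title 23 Oct 1998, so the next rule applies.
Baptiste, Kowalski and Lindqvist all have ranking points 5836 pts, so the next rule applies.
Among Baptiste, Kowalski and Lindqvist, alphabetically by surname: Baptiste before Kowalski before Lindqvist.
Full order: Marchetti, Marino, Baptiste, Kowalski, Lindqvist.

Marchetti, Marino, Baptiste, Kowalski, Lindqvist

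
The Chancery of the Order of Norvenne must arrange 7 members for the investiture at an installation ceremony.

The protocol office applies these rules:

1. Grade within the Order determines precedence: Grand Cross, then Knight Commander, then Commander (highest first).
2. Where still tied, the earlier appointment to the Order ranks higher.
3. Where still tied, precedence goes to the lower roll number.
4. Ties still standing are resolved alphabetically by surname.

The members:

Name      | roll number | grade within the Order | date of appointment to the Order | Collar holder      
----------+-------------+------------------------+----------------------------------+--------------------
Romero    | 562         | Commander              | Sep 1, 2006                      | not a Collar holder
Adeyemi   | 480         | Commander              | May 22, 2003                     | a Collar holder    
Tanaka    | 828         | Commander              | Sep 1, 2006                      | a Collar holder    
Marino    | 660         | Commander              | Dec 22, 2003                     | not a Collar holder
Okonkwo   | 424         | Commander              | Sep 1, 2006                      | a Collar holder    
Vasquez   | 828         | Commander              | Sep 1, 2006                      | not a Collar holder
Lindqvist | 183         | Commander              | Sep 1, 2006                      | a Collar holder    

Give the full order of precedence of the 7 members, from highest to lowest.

By grade within the Order: Adeyemi, Marino, Lindqvist, Okonkwo, Romero, Tanaka and Vasquez (Commander).
Among Adeyemi, Marino, Lindqvist, Okonkwo, Romero, Tanaka and Vasquez, by date of appointment to the Order (earlier first): Adeyemi (May 22, 2003) before Marino (Dec 22, 2003) before Lindqvist, Okonkwo, Romero, Tanaka and Vasquez (Sep 1, 2006).
Among Lindqvist, Okonkwo, Romero, Tanaka and Vasquez, by roll number (lower first): Lindqvist (183) before Okonkwo (424) before Romero (562) before Tanaka and Vasquez (828).
Among Tanaka and Vasquez, alphabetically by surname: Tanaka before Vasquez.
Full order: Adeyemi, Marino, Lindqvist, Okonkwo, Romero, Tanaka, Vasquez.

Adeyemi, Marino, Lindqvist, Okonkwo, Romero, Tanaka, Vasquez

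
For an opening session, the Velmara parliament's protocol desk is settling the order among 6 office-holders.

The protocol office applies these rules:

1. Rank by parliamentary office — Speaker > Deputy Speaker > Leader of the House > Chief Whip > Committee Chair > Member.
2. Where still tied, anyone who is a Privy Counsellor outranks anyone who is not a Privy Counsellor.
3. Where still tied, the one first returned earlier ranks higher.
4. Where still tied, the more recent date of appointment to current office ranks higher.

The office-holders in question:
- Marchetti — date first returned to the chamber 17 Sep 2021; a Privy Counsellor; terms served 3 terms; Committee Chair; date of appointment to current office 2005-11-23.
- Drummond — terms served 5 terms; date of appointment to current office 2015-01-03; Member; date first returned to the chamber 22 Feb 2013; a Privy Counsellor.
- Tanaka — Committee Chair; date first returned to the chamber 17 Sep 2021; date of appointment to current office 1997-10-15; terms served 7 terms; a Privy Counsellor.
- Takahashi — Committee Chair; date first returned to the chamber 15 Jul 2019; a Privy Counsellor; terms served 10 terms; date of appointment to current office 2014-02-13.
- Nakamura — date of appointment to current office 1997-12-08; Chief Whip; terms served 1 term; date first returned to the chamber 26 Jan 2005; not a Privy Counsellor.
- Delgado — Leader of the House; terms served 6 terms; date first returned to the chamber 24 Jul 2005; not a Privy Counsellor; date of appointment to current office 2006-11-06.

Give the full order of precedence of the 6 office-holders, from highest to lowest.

Delgado, Nakamura, Takahashi, Marchetti, Tanaka, Drummond

By parliamentary office: Delgado (Leader of the House); then Nakamura (Chief Whip); then Takahashi, Marchetti and Tanaka (Committee Chair); then Drummond (Member).
Takahashi, Marchetti and Tanaka are each a Privy Counsellor, so the next rule applies.
Among Takahashi, Marchetti and Tanaka, by date first returned to the chamber (earlier first): Takahashi (15 Jul 2019) before Marchetti and Tanaka (17 Sep 2021).
Among Marchetti and Tanaka, by date of appointment to current office (later first): Marchetti (2005-11-23) before Tanaka (1997-10-15).
Full order: Delgado, Nakamura, Takahashi, Marchetti, Tanaka, Drummond.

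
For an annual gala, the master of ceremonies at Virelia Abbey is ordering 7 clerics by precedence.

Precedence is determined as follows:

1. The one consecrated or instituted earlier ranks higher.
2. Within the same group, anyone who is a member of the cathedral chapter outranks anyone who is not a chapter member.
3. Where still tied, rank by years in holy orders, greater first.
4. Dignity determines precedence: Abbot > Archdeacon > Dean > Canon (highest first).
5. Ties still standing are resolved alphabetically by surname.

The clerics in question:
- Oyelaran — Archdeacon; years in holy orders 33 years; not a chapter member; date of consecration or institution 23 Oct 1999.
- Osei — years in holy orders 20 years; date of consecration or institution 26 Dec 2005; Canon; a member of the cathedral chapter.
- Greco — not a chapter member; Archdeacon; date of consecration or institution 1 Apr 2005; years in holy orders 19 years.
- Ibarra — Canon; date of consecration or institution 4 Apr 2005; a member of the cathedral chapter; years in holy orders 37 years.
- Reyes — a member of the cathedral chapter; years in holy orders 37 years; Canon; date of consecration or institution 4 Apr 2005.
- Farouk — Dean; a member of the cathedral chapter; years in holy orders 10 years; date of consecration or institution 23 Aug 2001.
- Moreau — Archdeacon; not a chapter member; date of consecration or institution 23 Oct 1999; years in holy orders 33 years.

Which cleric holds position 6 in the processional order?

By date of consecration or institution (earlier first): Moreau and Oyelaran (both 23 Oct 1999); then Farouk (23 Aug 2001); then Greco (1 Apr 2005); then Ibarra and Reyes (both 4 Apr 2005); then Osei (26 Dec 2005).
Moreau and Oyelaran are each not a chapter member, so the next rule applies.
Moreau and Oyelaran both have years in holy orders 33 years, so the next rule applies.
Moreau and Oyelaran are each Archdeacon, so the next rule applies.
Among Moreau and Oyelaran, alphabetically by surname: Moreau before Oyelaran.
Ibarra and Reyes are each a member of the cathedral chapter, so the next rule applies.
Ibarra and Reyes both have years in holy orders 37 years, so the next rule applies.
Ibarra and Reyes are each Canon, so the next rule applies.
Among Ibarra and Reyes, alphabetically by surname: Ibarra before Reyes.
Order: Moreau, Oyelaran, Farouk, Greco, Ibarra, Reyes, Osei.

Reyes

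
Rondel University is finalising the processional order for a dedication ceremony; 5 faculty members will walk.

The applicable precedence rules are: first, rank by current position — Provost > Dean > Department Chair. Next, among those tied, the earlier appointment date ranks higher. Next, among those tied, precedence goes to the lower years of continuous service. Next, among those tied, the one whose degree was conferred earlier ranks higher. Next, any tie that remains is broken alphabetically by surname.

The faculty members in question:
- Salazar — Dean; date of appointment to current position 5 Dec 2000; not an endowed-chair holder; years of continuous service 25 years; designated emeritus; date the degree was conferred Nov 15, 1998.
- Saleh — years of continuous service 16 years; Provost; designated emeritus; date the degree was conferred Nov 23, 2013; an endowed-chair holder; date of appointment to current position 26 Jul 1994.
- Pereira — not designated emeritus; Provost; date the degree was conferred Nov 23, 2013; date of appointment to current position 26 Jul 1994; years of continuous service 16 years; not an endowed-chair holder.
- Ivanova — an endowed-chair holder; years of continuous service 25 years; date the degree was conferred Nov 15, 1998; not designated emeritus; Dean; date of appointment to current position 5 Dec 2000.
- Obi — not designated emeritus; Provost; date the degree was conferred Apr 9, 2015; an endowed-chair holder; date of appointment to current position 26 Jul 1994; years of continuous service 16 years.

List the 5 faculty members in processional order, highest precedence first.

By current position: Pereira, Saleh and Obi (Provost); then Ivanova and Salazar (Dean).
Pereira, Saleh and Obi all have date of appointment to current position 26 Jul 1994, so the next rule applies.
Pereira, Saleh and Obi all have years of continuous service 16 years, so the next rule applies.
Among Pereira, Saleh and Obi, by date the degree was conferred (earlier first): Pereira and Saleh (Nov 23, 2013) before Obi (Apr 9, 2015).
Among Pereira and Saleh, alphabetically by surname: Pereira before Saleh.
Ivanova and Salazar both have date of appointment to current position 5 Dec 2000, so the next rule applies.
Ivanova and Salazar both have years of continuous service 25 years, so the next rule applies.
Ivanova and Salazar both have date the degree was conferred Nov 15, 1998, so the next rule applies.
Among Ivanova and Salazar, alphabetically by surname: Ivanova before Salazar.
Full order: Pereira, Saleh, Obi, Ivanova, Salazar.

Pereira, Saleh, Obi, Ivanova, Salazar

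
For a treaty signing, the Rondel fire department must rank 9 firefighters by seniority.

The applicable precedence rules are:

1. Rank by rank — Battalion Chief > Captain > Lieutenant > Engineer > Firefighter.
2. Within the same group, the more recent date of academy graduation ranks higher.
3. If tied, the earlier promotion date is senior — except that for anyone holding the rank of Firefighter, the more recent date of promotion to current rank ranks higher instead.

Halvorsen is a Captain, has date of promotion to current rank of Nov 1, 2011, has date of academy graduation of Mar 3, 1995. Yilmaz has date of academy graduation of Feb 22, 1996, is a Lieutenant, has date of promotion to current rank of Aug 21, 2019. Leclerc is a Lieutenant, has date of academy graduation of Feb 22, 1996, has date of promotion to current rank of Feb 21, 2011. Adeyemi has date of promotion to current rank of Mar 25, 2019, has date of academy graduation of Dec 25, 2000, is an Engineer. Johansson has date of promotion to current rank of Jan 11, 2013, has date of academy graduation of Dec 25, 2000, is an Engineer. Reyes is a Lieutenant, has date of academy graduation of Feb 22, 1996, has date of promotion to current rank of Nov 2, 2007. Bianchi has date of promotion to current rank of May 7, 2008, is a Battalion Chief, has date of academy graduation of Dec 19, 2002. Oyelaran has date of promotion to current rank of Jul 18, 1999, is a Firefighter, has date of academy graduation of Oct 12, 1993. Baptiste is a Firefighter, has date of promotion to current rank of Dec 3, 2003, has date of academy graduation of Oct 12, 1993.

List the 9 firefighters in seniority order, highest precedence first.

Bianchi, Halvorsen, Reyes, Leclerc, Yilmaz, Johansson, Adeyemi, Baptiste, Oyelaran

By rank: Bianchi (Battalion Chief); then Halvorsen (Captain); then Reyes, Leclerc and Yilmaz (Lieutenant); then Johansson and Adeyemi (Engineer); then Baptiste and Oyelaran (Firefighter).
Reyes, Leclerc and Yilmaz all have date of academy graduation Feb 22, 1996, so the next rule applies.
Among Reyes, Leclerc and Yilmaz, by date of promotion to current rank (earlier first): Reyes (Nov 2, 2007) before Leclerc (Feb 21, 2011) before Yilmaz (Aug 21, 2019).
Johansson and Adeyemi both have date of academy graduation Dec 25, 2000, so the next rule applies.
Among Johansson and Adeyemi, by date of promotion to current rank (earlier first): Johansson (Jan 11, 2013) before Adeyemi (Mar 25, 2019).
Baptiste and Oyelaran both have date of academy graduation Oct 12, 1993, so the next rule applies.
Among Baptiste and Oyelaran, by date of promotion to current rank (later first) (reversed rule for this group): Baptiste (Dec 3, 2003) before Oyelaran (Jul 18, 1999).
Full order: Bianchi, Halvorsen, Reyes, Leclerc, Yilmaz, Johansson, Adeyemi, Baptiste, Oyelaran.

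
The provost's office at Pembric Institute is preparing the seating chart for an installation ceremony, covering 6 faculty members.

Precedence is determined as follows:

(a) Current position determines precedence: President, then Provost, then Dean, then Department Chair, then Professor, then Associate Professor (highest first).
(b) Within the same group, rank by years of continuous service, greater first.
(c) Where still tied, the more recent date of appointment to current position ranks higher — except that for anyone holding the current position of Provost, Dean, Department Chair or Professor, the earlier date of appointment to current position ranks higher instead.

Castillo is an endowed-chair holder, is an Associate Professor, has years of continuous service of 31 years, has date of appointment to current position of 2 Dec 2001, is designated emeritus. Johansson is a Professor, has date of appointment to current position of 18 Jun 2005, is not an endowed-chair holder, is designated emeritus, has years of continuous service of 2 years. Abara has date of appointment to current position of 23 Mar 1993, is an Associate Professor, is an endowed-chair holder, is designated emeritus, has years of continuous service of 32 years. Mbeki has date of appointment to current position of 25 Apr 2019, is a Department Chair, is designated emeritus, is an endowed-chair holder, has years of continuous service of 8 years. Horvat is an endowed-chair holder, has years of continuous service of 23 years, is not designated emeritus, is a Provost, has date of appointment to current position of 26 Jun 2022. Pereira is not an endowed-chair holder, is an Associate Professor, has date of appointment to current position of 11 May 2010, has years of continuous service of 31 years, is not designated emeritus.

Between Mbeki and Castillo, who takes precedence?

By current position: Horvat (Provost); then Mbeki (Department Chair); then Johansson (Professor); then Abara, Pereira and Castillo (Associate Professor).
Among Abara, Pereira and Castillo, by years of continuous service (higher first): Abara (32 years) before Pereira and Castillo (31 years).
Among Pereira and Castillo, by date of appointment to current position (later first): Pereira (11 May 2010) before Castillo (2 Dec 2001).
So Mbeki takes precedence.

Mbeki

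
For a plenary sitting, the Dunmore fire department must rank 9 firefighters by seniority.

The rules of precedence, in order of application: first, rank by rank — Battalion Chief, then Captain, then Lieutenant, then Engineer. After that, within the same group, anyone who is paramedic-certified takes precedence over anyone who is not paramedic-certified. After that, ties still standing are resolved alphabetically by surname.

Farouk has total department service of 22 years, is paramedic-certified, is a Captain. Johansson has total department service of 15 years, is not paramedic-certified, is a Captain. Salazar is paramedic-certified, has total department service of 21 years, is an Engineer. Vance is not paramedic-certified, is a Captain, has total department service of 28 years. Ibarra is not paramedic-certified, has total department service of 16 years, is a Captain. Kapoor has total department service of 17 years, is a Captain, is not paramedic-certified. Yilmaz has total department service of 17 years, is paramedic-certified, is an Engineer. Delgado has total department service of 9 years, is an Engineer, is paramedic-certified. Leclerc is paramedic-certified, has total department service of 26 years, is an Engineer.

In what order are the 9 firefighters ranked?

Farouk, Ibarra, Johansson, Kapoor, Vance, Delgado, Leclerc, Salazar, Yilmaz

By rank: Farouk, Ibarra, Johansson, Kapoor and Vance (Captain); then Delgado, Leclerc, Salazar and Yilmaz (Engineer).
Among Farouk, Ibarra, Johansson, Kapoor and Vance, paramedic-certified before not paramedic-certified: Farouk (paramedic-certified) before Ibarra, Johansson, Kapoor and Vance (not paramedic-certified).
Among Ibarra, Johansson, Kapoor and Vance, alphabetically by surname: Ibarra before Johansson before Kapoor before Vance.
Delgado, Leclerc, Salazar and Yilmaz are each paramedic-certified, so the next rule applies.
Among Delgado, Leclerc, Salazar and Yilmaz, alphabetically by surname: Delgado before Leclerc before Salazar before Yilmaz.
Full order: Farouk, Ibarra, Johansson, Kapoor, Vance, Delgado, Leclerc, Salazar, Yilmaz.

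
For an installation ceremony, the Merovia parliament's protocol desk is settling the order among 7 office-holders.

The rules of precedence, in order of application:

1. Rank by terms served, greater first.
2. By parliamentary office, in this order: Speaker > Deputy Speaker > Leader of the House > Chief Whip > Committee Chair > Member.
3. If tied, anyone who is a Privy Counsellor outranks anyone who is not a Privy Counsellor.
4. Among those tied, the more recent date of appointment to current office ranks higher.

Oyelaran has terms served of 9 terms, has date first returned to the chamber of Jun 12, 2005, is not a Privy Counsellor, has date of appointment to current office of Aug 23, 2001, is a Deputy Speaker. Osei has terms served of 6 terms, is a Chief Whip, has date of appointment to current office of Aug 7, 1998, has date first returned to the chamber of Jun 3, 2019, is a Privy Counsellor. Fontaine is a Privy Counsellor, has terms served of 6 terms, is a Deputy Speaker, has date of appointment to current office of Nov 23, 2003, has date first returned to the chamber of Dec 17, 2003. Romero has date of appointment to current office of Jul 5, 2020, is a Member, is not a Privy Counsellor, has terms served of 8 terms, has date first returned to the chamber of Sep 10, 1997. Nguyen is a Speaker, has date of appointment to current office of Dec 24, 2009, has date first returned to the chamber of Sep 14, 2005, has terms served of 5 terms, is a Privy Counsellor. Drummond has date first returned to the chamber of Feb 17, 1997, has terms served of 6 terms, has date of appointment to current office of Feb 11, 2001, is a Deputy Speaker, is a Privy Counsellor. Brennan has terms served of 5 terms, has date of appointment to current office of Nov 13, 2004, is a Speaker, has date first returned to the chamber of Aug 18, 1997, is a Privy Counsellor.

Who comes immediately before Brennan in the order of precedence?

Nguyen

By terms served (higher first): Oyelaran (9 terms); then Romero (8 terms); then Fontaine, Drummond and Osei (each 6 terms); then Nguyen and Brennan (both 5 terms).
Among Fontaine, Drummond and Osei, by parliamentary office: Fontaine and Drummond (Deputy Speaker) before Osei (Chief Whip).
Fontaine and Drummond are each a Privy Counsellor, so the next rule applies.
Among Fontaine and Drummond, by date of appointment to current office (later first): Fontaine (Nov 23, 2003) before Drummond (Feb 11, 2001).
Nguyen and Brennan are each Speaker, so the next rule applies.
Nguyen and Brennan are each a Privy Counsellor, so the next rule applies.
Among Nguyen and Brennan, by date of appointment to current office (later first): Nguyen (Dec 24, 2009) before Brennan (Nov 13, 2004).
Order: Oyelaran, Romero, Fontaine, Drummond, Osei, Nguyen, Brennan.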